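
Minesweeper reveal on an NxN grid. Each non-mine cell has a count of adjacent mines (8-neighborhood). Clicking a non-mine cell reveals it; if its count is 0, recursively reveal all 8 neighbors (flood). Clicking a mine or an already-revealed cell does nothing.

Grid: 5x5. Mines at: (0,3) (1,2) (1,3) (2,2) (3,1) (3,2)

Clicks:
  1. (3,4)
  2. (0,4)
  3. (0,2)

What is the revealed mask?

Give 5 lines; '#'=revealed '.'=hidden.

Answer: ..#.#
.....
...##
...##
...##

Derivation:
Click 1 (3,4) count=0: revealed 6 new [(2,3) (2,4) (3,3) (3,4) (4,3) (4,4)] -> total=6
Click 2 (0,4) count=2: revealed 1 new [(0,4)] -> total=7
Click 3 (0,2) count=3: revealed 1 new [(0,2)] -> total=8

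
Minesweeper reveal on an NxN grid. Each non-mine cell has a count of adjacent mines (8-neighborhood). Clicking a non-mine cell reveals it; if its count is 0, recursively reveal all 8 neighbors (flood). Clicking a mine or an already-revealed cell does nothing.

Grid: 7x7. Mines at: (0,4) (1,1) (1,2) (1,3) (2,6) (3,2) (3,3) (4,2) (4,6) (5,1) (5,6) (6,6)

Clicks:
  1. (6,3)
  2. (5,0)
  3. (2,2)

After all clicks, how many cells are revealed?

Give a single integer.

Answer: 13

Derivation:
Click 1 (6,3) count=0: revealed 11 new [(4,3) (4,4) (4,5) (5,2) (5,3) (5,4) (5,5) (6,2) (6,3) (6,4) (6,5)] -> total=11
Click 2 (5,0) count=1: revealed 1 new [(5,0)] -> total=12
Click 3 (2,2) count=5: revealed 1 new [(2,2)] -> total=13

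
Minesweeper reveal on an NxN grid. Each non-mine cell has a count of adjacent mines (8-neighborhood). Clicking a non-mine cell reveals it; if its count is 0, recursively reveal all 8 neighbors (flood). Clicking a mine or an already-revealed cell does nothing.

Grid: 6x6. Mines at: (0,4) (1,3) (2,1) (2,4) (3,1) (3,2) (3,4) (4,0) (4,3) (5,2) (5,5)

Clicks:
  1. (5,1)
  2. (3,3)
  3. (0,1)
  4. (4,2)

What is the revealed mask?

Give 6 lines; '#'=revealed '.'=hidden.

Click 1 (5,1) count=2: revealed 1 new [(5,1)] -> total=1
Click 2 (3,3) count=4: revealed 1 new [(3,3)] -> total=2
Click 3 (0,1) count=0: revealed 6 new [(0,0) (0,1) (0,2) (1,0) (1,1) (1,2)] -> total=8
Click 4 (4,2) count=4: revealed 1 new [(4,2)] -> total=9

Answer: ###...
###...
......
...#..
..#...
.#....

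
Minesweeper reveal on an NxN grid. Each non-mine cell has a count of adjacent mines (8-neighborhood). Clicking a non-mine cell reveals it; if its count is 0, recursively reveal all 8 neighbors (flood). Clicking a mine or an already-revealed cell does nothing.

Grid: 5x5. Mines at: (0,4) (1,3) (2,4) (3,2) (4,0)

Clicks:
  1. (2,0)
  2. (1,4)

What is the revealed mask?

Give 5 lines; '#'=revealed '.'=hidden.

Answer: ###..
###.#
###..
##...
.....

Derivation:
Click 1 (2,0) count=0: revealed 11 new [(0,0) (0,1) (0,2) (1,0) (1,1) (1,2) (2,0) (2,1) (2,2) (3,0) (3,1)] -> total=11
Click 2 (1,4) count=3: revealed 1 new [(1,4)] -> total=12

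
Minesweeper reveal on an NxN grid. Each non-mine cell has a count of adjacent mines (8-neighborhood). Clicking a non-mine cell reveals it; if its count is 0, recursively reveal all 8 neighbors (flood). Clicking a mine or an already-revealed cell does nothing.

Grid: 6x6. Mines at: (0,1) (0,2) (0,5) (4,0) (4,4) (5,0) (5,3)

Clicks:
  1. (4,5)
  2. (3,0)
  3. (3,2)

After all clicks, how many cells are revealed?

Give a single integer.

Answer: 22

Derivation:
Click 1 (4,5) count=1: revealed 1 new [(4,5)] -> total=1
Click 2 (3,0) count=1: revealed 1 new [(3,0)] -> total=2
Click 3 (3,2) count=0: revealed 20 new [(1,0) (1,1) (1,2) (1,3) (1,4) (1,5) (2,0) (2,1) (2,2) (2,3) (2,4) (2,5) (3,1) (3,2) (3,3) (3,4) (3,5) (4,1) (4,2) (4,3)] -> total=22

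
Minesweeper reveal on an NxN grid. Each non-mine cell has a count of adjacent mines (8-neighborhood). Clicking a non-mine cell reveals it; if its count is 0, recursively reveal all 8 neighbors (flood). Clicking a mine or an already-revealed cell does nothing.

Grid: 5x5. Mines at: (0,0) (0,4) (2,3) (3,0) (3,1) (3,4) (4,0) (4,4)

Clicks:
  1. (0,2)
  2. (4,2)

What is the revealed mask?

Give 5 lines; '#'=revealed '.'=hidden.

Click 1 (0,2) count=0: revealed 6 new [(0,1) (0,2) (0,3) (1,1) (1,2) (1,3)] -> total=6
Click 2 (4,2) count=1: revealed 1 new [(4,2)] -> total=7

Answer: .###.
.###.
.....
.....
..#..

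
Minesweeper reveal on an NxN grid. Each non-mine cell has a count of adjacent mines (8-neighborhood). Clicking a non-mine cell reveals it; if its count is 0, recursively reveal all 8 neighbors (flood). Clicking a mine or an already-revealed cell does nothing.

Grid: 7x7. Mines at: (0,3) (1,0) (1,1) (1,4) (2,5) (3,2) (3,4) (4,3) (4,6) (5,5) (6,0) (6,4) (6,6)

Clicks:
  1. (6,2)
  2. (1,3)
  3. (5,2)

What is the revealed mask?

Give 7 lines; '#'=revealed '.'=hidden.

Answer: .......
...#...
.......
.......
.......
.###...
.###...

Derivation:
Click 1 (6,2) count=0: revealed 6 new [(5,1) (5,2) (5,3) (6,1) (6,2) (6,3)] -> total=6
Click 2 (1,3) count=2: revealed 1 new [(1,3)] -> total=7
Click 3 (5,2) count=1: revealed 0 new [(none)] -> total=7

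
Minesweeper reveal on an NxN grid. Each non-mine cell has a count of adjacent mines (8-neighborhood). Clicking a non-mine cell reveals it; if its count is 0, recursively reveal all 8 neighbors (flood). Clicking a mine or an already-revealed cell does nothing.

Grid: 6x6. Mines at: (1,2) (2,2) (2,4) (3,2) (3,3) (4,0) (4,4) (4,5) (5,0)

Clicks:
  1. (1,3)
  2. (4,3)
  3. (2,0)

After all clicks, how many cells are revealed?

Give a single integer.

Answer: 10

Derivation:
Click 1 (1,3) count=3: revealed 1 new [(1,3)] -> total=1
Click 2 (4,3) count=3: revealed 1 new [(4,3)] -> total=2
Click 3 (2,0) count=0: revealed 8 new [(0,0) (0,1) (1,0) (1,1) (2,0) (2,1) (3,0) (3,1)] -> total=10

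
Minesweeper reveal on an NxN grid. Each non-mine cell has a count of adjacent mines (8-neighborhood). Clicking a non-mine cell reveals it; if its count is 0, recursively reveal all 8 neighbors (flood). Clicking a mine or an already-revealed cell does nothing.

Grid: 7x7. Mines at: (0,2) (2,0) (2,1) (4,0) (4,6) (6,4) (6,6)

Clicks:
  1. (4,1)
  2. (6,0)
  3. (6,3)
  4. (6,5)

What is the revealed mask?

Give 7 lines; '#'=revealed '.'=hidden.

Answer: ...####
..#####
..#####
.######
.#####.
######.
####.#.

Derivation:
Click 1 (4,1) count=1: revealed 1 new [(4,1)] -> total=1
Click 2 (6,0) count=0: revealed 34 new [(0,3) (0,4) (0,5) (0,6) (1,2) (1,3) (1,4) (1,5) (1,6) (2,2) (2,3) (2,4) (2,5) (2,6) (3,1) (3,2) (3,3) (3,4) (3,5) (3,6) (4,2) (4,3) (4,4) (4,5) (5,0) (5,1) (5,2) (5,3) (5,4) (5,5) (6,0) (6,1) (6,2) (6,3)] -> total=35
Click 3 (6,3) count=1: revealed 0 new [(none)] -> total=35
Click 4 (6,5) count=2: revealed 1 new [(6,5)] -> total=36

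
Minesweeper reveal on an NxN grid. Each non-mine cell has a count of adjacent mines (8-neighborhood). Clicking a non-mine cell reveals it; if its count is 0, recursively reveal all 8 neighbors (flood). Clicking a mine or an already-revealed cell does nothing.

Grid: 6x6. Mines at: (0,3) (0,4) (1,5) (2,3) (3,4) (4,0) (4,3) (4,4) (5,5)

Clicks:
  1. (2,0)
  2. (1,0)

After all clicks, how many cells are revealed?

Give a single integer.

Answer: 12

Derivation:
Click 1 (2,0) count=0: revealed 12 new [(0,0) (0,1) (0,2) (1,0) (1,1) (1,2) (2,0) (2,1) (2,2) (3,0) (3,1) (3,2)] -> total=12
Click 2 (1,0) count=0: revealed 0 new [(none)] -> total=12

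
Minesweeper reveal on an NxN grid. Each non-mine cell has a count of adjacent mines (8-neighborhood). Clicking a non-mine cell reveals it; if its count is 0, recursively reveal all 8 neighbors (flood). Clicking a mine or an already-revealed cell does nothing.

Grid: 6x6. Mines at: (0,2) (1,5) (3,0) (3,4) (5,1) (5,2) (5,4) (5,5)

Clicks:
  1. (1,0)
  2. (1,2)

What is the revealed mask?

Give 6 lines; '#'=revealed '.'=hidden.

Answer: ##....
###...
##....
......
......
......

Derivation:
Click 1 (1,0) count=0: revealed 6 new [(0,0) (0,1) (1,0) (1,1) (2,0) (2,1)] -> total=6
Click 2 (1,2) count=1: revealed 1 new [(1,2)] -> total=7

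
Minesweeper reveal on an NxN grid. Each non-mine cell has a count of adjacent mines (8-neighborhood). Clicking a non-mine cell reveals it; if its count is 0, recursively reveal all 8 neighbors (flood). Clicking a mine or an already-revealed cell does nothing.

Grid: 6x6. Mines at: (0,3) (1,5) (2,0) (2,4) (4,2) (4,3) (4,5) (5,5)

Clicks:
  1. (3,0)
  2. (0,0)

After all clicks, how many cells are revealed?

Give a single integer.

Click 1 (3,0) count=1: revealed 1 new [(3,0)] -> total=1
Click 2 (0,0) count=0: revealed 6 new [(0,0) (0,1) (0,2) (1,0) (1,1) (1,2)] -> total=7

Answer: 7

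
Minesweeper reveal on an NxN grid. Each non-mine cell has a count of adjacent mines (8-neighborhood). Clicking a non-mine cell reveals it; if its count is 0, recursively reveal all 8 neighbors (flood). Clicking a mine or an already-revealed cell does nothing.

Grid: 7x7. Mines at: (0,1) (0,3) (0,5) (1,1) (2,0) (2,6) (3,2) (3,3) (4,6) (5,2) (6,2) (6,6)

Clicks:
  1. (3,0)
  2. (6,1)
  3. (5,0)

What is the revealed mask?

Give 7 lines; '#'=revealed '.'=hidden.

Answer: .......
.......
.......
##.....
##.....
##.....
##.....

Derivation:
Click 1 (3,0) count=1: revealed 1 new [(3,0)] -> total=1
Click 2 (6,1) count=2: revealed 1 new [(6,1)] -> total=2
Click 3 (5,0) count=0: revealed 6 new [(3,1) (4,0) (4,1) (5,0) (5,1) (6,0)] -> total=8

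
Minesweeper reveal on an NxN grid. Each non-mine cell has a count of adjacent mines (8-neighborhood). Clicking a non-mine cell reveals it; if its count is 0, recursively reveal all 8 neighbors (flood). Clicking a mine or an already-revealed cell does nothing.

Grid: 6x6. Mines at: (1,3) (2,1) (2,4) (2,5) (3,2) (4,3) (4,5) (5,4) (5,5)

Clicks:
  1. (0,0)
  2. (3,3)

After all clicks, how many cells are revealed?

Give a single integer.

Click 1 (0,0) count=0: revealed 6 new [(0,0) (0,1) (0,2) (1,0) (1,1) (1,2)] -> total=6
Click 2 (3,3) count=3: revealed 1 new [(3,3)] -> total=7

Answer: 7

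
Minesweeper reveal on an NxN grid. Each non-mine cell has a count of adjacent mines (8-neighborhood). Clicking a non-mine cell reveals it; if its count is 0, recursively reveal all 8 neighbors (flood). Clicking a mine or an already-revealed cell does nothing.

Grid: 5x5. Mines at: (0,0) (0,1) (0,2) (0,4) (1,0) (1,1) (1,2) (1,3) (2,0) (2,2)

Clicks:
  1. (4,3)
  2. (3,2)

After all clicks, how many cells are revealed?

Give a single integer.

Answer: 12

Derivation:
Click 1 (4,3) count=0: revealed 12 new [(2,3) (2,4) (3,0) (3,1) (3,2) (3,3) (3,4) (4,0) (4,1) (4,2) (4,3) (4,4)] -> total=12
Click 2 (3,2) count=1: revealed 0 new [(none)] -> total=12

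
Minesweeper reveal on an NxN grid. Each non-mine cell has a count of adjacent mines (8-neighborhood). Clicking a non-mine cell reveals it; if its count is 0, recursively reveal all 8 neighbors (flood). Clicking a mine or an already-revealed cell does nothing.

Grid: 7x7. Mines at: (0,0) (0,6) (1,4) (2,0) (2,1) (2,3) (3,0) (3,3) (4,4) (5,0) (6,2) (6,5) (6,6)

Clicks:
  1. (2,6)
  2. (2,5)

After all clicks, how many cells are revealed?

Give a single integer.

Click 1 (2,6) count=0: revealed 10 new [(1,5) (1,6) (2,5) (2,6) (3,5) (3,6) (4,5) (4,6) (5,5) (5,6)] -> total=10
Click 2 (2,5) count=1: revealed 0 new [(none)] -> total=10

Answer: 10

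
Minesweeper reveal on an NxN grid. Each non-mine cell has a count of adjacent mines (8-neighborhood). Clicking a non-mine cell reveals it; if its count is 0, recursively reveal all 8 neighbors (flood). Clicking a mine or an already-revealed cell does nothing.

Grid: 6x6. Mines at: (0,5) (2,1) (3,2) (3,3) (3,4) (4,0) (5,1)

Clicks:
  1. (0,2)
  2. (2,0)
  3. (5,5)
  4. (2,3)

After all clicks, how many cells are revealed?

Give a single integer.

Answer: 22

Derivation:
Click 1 (0,2) count=0: revealed 13 new [(0,0) (0,1) (0,2) (0,3) (0,4) (1,0) (1,1) (1,2) (1,3) (1,4) (2,2) (2,3) (2,4)] -> total=13
Click 2 (2,0) count=1: revealed 1 new [(2,0)] -> total=14
Click 3 (5,5) count=0: revealed 8 new [(4,2) (4,3) (4,4) (4,5) (5,2) (5,3) (5,4) (5,5)] -> total=22
Click 4 (2,3) count=3: revealed 0 new [(none)] -> total=22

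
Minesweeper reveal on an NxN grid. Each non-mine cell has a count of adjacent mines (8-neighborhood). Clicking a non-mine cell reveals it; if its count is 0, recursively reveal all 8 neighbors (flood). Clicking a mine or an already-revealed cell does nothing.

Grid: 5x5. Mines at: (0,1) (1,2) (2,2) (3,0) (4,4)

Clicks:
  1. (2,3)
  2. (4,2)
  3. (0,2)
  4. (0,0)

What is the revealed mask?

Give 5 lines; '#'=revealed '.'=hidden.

Answer: #.#..
.....
...#.
.###.
.###.

Derivation:
Click 1 (2,3) count=2: revealed 1 new [(2,3)] -> total=1
Click 2 (4,2) count=0: revealed 6 new [(3,1) (3,2) (3,3) (4,1) (4,2) (4,3)] -> total=7
Click 3 (0,2) count=2: revealed 1 new [(0,2)] -> total=8
Click 4 (0,0) count=1: revealed 1 new [(0,0)] -> total=9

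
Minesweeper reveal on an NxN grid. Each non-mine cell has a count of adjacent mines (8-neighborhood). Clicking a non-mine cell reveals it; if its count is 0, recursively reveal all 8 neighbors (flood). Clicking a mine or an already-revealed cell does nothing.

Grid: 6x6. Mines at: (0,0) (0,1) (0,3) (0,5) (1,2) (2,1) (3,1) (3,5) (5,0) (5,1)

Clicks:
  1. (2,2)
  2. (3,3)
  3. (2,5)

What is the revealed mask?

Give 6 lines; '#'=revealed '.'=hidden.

Answer: ......
......
..####
..###.
..####
..####

Derivation:
Click 1 (2,2) count=3: revealed 1 new [(2,2)] -> total=1
Click 2 (3,3) count=0: revealed 13 new [(2,3) (2,4) (3,2) (3,3) (3,4) (4,2) (4,3) (4,4) (4,5) (5,2) (5,3) (5,4) (5,5)] -> total=14
Click 3 (2,5) count=1: revealed 1 new [(2,5)] -> total=15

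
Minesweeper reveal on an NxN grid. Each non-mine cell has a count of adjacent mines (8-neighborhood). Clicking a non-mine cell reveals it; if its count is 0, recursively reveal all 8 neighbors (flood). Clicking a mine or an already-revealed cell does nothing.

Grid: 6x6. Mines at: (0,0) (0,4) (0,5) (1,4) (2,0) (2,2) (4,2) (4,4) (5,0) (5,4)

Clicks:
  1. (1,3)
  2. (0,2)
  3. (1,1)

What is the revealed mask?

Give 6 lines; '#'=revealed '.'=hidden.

Answer: .###..
.###..
......
......
......
......

Derivation:
Click 1 (1,3) count=3: revealed 1 new [(1,3)] -> total=1
Click 2 (0,2) count=0: revealed 5 new [(0,1) (0,2) (0,3) (1,1) (1,2)] -> total=6
Click 3 (1,1) count=3: revealed 0 new [(none)] -> total=6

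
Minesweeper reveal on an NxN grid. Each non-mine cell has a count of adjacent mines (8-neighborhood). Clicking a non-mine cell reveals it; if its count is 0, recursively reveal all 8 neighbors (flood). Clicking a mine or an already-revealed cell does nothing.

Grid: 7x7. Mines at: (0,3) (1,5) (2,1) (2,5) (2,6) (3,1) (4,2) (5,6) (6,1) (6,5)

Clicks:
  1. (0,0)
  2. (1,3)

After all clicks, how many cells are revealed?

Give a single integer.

Click 1 (0,0) count=0: revealed 6 new [(0,0) (0,1) (0,2) (1,0) (1,1) (1,2)] -> total=6
Click 2 (1,3) count=1: revealed 1 new [(1,3)] -> total=7

Answer: 7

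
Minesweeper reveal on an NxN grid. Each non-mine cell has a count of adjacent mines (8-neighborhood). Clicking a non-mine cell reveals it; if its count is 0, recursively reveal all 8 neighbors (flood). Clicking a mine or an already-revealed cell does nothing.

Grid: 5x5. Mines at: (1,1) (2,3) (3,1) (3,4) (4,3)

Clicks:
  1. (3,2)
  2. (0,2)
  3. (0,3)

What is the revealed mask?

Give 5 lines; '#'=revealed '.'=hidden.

Click 1 (3,2) count=3: revealed 1 new [(3,2)] -> total=1
Click 2 (0,2) count=1: revealed 1 new [(0,2)] -> total=2
Click 3 (0,3) count=0: revealed 5 new [(0,3) (0,4) (1,2) (1,3) (1,4)] -> total=7

Answer: ..###
..###
.....
..#..
.....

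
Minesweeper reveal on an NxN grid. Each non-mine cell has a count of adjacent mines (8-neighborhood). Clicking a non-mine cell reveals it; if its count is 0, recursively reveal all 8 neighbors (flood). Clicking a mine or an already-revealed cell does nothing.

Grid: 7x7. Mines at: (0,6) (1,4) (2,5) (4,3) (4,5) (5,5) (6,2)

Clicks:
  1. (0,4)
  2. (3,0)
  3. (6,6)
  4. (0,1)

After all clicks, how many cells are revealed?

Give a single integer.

Click 1 (0,4) count=1: revealed 1 new [(0,4)] -> total=1
Click 2 (3,0) count=0: revealed 24 new [(0,0) (0,1) (0,2) (0,3) (1,0) (1,1) (1,2) (1,3) (2,0) (2,1) (2,2) (2,3) (3,0) (3,1) (3,2) (3,3) (4,0) (4,1) (4,2) (5,0) (5,1) (5,2) (6,0) (6,1)] -> total=25
Click 3 (6,6) count=1: revealed 1 new [(6,6)] -> total=26
Click 4 (0,1) count=0: revealed 0 new [(none)] -> total=26

Answer: 26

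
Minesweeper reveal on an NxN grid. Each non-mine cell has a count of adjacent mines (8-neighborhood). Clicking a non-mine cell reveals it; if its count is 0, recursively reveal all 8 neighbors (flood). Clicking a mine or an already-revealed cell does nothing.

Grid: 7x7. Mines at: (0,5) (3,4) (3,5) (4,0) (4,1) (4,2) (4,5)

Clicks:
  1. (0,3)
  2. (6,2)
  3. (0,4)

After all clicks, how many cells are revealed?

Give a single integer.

Answer: 33

Derivation:
Click 1 (0,3) count=0: revealed 19 new [(0,0) (0,1) (0,2) (0,3) (0,4) (1,0) (1,1) (1,2) (1,3) (1,4) (2,0) (2,1) (2,2) (2,3) (2,4) (3,0) (3,1) (3,2) (3,3)] -> total=19
Click 2 (6,2) count=0: revealed 14 new [(5,0) (5,1) (5,2) (5,3) (5,4) (5,5) (5,6) (6,0) (6,1) (6,2) (6,3) (6,4) (6,5) (6,6)] -> total=33
Click 3 (0,4) count=1: revealed 0 new [(none)] -> total=33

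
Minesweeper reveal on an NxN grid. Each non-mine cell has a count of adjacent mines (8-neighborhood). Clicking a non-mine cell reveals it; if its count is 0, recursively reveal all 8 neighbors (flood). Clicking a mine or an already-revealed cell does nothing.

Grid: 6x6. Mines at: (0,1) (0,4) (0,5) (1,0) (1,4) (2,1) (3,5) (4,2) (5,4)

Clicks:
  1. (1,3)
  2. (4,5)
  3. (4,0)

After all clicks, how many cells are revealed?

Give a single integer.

Answer: 8

Derivation:
Click 1 (1,3) count=2: revealed 1 new [(1,3)] -> total=1
Click 2 (4,5) count=2: revealed 1 new [(4,5)] -> total=2
Click 3 (4,0) count=0: revealed 6 new [(3,0) (3,1) (4,0) (4,1) (5,0) (5,1)] -> total=8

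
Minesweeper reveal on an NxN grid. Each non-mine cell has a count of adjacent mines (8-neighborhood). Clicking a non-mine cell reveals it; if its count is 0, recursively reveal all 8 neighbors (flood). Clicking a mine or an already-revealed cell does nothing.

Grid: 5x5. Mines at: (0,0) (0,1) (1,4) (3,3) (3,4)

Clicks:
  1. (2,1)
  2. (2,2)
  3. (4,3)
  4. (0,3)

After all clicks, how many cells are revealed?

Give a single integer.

Answer: 14

Derivation:
Click 1 (2,1) count=0: revealed 12 new [(1,0) (1,1) (1,2) (2,0) (2,1) (2,2) (3,0) (3,1) (3,2) (4,0) (4,1) (4,2)] -> total=12
Click 2 (2,2) count=1: revealed 0 new [(none)] -> total=12
Click 3 (4,3) count=2: revealed 1 new [(4,3)] -> total=13
Click 4 (0,3) count=1: revealed 1 new [(0,3)] -> total=14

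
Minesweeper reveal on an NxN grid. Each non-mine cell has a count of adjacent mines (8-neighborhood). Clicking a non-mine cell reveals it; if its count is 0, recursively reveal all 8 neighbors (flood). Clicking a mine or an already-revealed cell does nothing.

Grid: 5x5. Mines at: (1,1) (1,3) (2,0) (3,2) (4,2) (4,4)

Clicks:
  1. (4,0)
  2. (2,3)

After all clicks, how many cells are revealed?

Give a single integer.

Answer: 5

Derivation:
Click 1 (4,0) count=0: revealed 4 new [(3,0) (3,1) (4,0) (4,1)] -> total=4
Click 2 (2,3) count=2: revealed 1 new [(2,3)] -> total=5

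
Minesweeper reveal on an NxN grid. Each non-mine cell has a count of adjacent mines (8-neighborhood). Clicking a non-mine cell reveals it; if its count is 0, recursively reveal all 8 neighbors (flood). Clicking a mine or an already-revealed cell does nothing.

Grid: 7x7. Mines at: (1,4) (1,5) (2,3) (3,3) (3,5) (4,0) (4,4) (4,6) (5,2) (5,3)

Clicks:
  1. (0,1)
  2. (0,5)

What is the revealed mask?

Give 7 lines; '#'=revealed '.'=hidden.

Answer: ####.#.
####...
###....
###....
.......
.......
.......

Derivation:
Click 1 (0,1) count=0: revealed 14 new [(0,0) (0,1) (0,2) (0,3) (1,0) (1,1) (1,2) (1,3) (2,0) (2,1) (2,2) (3,0) (3,1) (3,2)] -> total=14
Click 2 (0,5) count=2: revealed 1 new [(0,5)] -> total=15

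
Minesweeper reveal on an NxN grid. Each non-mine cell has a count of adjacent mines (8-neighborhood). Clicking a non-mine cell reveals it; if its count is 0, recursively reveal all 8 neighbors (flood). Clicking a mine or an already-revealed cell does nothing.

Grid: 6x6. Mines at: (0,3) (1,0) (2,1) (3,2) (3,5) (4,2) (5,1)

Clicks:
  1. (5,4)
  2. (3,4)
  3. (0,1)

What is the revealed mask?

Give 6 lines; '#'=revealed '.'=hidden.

Answer: .#....
......
......
....#.
...###
...###

Derivation:
Click 1 (5,4) count=0: revealed 6 new [(4,3) (4,4) (4,5) (5,3) (5,4) (5,5)] -> total=6
Click 2 (3,4) count=1: revealed 1 new [(3,4)] -> total=7
Click 3 (0,1) count=1: revealed 1 new [(0,1)] -> total=8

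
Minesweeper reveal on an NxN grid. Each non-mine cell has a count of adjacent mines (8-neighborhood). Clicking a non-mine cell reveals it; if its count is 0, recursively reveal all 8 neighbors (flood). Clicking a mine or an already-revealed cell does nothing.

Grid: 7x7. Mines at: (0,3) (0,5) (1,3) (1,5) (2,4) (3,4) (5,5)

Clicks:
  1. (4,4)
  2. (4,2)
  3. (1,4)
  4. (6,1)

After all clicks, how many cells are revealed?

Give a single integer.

Click 1 (4,4) count=2: revealed 1 new [(4,4)] -> total=1
Click 2 (4,2) count=0: revealed 28 new [(0,0) (0,1) (0,2) (1,0) (1,1) (1,2) (2,0) (2,1) (2,2) (2,3) (3,0) (3,1) (3,2) (3,3) (4,0) (4,1) (4,2) (4,3) (5,0) (5,1) (5,2) (5,3) (5,4) (6,0) (6,1) (6,2) (6,3) (6,4)] -> total=29
Click 3 (1,4) count=5: revealed 1 new [(1,4)] -> total=30
Click 4 (6,1) count=0: revealed 0 new [(none)] -> total=30

Answer: 30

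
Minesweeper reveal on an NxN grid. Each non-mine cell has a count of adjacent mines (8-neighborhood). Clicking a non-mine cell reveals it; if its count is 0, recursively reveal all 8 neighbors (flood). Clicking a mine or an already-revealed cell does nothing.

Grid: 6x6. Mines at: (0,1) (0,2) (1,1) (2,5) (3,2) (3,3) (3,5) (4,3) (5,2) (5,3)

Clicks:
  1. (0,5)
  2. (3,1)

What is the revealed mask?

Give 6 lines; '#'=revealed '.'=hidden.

Click 1 (0,5) count=0: revealed 6 new [(0,3) (0,4) (0,5) (1,3) (1,4) (1,5)] -> total=6
Click 2 (3,1) count=1: revealed 1 new [(3,1)] -> total=7

Answer: ...###
...###
......
.#....
......
......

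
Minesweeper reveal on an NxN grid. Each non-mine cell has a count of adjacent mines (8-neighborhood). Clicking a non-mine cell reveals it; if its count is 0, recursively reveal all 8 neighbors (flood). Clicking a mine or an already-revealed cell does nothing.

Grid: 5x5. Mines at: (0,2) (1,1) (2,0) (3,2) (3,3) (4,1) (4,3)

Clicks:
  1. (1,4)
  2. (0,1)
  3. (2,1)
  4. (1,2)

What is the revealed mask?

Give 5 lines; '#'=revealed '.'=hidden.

Click 1 (1,4) count=0: revealed 6 new [(0,3) (0,4) (1,3) (1,4) (2,3) (2,4)] -> total=6
Click 2 (0,1) count=2: revealed 1 new [(0,1)] -> total=7
Click 3 (2,1) count=3: revealed 1 new [(2,1)] -> total=8
Click 4 (1,2) count=2: revealed 1 new [(1,2)] -> total=9

Answer: .#.##
..###
.#.##
.....
.....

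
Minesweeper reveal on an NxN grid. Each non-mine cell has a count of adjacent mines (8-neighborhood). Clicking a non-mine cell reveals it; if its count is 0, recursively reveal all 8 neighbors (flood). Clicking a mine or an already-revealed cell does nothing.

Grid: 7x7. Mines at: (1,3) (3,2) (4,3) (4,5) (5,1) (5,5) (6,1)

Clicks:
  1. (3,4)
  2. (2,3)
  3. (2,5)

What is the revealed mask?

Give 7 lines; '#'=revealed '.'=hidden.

Click 1 (3,4) count=2: revealed 1 new [(3,4)] -> total=1
Click 2 (2,3) count=2: revealed 1 new [(2,3)] -> total=2
Click 3 (2,5) count=0: revealed 11 new [(0,4) (0,5) (0,6) (1,4) (1,5) (1,6) (2,4) (2,5) (2,6) (3,5) (3,6)] -> total=13

Answer: ....###
....###
...####
....###
.......
.......
.......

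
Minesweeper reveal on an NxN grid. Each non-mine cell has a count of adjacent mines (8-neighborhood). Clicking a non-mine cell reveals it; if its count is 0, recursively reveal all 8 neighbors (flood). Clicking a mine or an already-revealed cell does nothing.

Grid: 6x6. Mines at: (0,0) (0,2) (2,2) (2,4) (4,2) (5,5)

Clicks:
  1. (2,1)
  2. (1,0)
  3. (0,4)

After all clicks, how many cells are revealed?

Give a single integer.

Answer: 8

Derivation:
Click 1 (2,1) count=1: revealed 1 new [(2,1)] -> total=1
Click 2 (1,0) count=1: revealed 1 new [(1,0)] -> total=2
Click 3 (0,4) count=0: revealed 6 new [(0,3) (0,4) (0,5) (1,3) (1,4) (1,5)] -> total=8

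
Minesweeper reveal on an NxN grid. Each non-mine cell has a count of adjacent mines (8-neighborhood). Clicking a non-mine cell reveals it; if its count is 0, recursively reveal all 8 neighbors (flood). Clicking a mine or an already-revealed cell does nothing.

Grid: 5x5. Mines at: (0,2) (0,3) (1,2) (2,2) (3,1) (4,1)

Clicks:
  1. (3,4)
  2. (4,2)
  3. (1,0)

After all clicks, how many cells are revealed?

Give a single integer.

Click 1 (3,4) count=0: revealed 10 new [(1,3) (1,4) (2,3) (2,4) (3,2) (3,3) (3,4) (4,2) (4,3) (4,4)] -> total=10
Click 2 (4,2) count=2: revealed 0 new [(none)] -> total=10
Click 3 (1,0) count=0: revealed 6 new [(0,0) (0,1) (1,0) (1,1) (2,0) (2,1)] -> total=16

Answer: 16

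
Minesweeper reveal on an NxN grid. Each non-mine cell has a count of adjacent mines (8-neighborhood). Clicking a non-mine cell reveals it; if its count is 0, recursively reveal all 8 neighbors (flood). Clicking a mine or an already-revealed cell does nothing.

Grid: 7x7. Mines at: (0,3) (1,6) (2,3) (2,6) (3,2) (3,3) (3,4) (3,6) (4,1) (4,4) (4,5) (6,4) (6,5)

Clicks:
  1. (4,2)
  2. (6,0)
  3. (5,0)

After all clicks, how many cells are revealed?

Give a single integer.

Click 1 (4,2) count=3: revealed 1 new [(4,2)] -> total=1
Click 2 (6,0) count=0: revealed 8 new [(5,0) (5,1) (5,2) (5,3) (6,0) (6,1) (6,2) (6,3)] -> total=9
Click 3 (5,0) count=1: revealed 0 new [(none)] -> total=9

Answer: 9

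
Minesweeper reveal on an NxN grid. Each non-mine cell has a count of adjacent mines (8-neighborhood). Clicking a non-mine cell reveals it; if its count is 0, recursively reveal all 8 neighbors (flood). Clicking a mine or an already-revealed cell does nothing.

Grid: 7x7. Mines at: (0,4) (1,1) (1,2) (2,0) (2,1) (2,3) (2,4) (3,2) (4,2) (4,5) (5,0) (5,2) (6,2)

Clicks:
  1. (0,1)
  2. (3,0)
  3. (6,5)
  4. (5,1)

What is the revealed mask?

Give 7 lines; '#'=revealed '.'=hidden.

Click 1 (0,1) count=2: revealed 1 new [(0,1)] -> total=1
Click 2 (3,0) count=2: revealed 1 new [(3,0)] -> total=2
Click 3 (6,5) count=0: revealed 8 new [(5,3) (5,4) (5,5) (5,6) (6,3) (6,4) (6,5) (6,6)] -> total=10
Click 4 (5,1) count=4: revealed 1 new [(5,1)] -> total=11

Answer: .#.....
.......
.......
#......
.......
.#.####
...####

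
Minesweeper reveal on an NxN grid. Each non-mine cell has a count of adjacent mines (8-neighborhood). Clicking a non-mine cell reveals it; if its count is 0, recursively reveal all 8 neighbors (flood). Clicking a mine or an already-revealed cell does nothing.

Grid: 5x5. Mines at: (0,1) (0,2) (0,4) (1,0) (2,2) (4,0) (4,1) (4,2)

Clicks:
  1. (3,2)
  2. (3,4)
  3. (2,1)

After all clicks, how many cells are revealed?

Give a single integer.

Click 1 (3,2) count=3: revealed 1 new [(3,2)] -> total=1
Click 2 (3,4) count=0: revealed 8 new [(1,3) (1,4) (2,3) (2,4) (3,3) (3,4) (4,3) (4,4)] -> total=9
Click 3 (2,1) count=2: revealed 1 new [(2,1)] -> total=10

Answer: 10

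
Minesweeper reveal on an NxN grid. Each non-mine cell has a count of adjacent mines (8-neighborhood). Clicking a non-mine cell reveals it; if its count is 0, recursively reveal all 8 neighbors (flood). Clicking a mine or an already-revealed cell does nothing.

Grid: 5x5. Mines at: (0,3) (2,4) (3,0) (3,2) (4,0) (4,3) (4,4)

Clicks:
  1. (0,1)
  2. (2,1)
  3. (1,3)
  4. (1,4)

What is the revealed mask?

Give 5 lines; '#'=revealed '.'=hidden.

Click 1 (0,1) count=0: revealed 9 new [(0,0) (0,1) (0,2) (1,0) (1,1) (1,2) (2,0) (2,1) (2,2)] -> total=9
Click 2 (2,1) count=2: revealed 0 new [(none)] -> total=9
Click 3 (1,3) count=2: revealed 1 new [(1,3)] -> total=10
Click 4 (1,4) count=2: revealed 1 new [(1,4)] -> total=11

Answer: ###..
#####
###..
.....
.....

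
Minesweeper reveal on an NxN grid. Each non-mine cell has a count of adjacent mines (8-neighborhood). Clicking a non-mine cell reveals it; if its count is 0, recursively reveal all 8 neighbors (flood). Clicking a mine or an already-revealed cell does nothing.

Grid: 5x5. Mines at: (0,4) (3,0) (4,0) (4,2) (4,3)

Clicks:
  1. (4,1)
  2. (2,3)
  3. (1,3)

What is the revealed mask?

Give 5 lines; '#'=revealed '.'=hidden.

Click 1 (4,1) count=3: revealed 1 new [(4,1)] -> total=1
Click 2 (2,3) count=0: revealed 18 new [(0,0) (0,1) (0,2) (0,3) (1,0) (1,1) (1,2) (1,3) (1,4) (2,0) (2,1) (2,2) (2,3) (2,4) (3,1) (3,2) (3,3) (3,4)] -> total=19
Click 3 (1,3) count=1: revealed 0 new [(none)] -> total=19

Answer: ####.
#####
#####
.####
.#...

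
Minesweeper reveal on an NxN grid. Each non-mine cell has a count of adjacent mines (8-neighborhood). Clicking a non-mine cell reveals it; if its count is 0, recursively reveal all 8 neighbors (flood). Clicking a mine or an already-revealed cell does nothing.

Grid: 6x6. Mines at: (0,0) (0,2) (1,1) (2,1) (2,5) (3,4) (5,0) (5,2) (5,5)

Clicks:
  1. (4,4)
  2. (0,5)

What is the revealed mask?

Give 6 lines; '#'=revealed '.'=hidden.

Answer: ...###
...###
......
......
....#.
......

Derivation:
Click 1 (4,4) count=2: revealed 1 new [(4,4)] -> total=1
Click 2 (0,5) count=0: revealed 6 new [(0,3) (0,4) (0,5) (1,3) (1,4) (1,5)] -> total=7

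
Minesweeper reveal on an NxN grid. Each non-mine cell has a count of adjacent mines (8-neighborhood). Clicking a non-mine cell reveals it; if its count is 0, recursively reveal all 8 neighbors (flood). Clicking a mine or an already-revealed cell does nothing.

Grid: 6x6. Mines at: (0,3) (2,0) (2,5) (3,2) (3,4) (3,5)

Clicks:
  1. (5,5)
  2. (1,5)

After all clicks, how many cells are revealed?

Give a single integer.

Answer: 15

Derivation:
Click 1 (5,5) count=0: revealed 14 new [(3,0) (3,1) (4,0) (4,1) (4,2) (4,3) (4,4) (4,5) (5,0) (5,1) (5,2) (5,3) (5,4) (5,5)] -> total=14
Click 2 (1,5) count=1: revealed 1 new [(1,5)] -> total=15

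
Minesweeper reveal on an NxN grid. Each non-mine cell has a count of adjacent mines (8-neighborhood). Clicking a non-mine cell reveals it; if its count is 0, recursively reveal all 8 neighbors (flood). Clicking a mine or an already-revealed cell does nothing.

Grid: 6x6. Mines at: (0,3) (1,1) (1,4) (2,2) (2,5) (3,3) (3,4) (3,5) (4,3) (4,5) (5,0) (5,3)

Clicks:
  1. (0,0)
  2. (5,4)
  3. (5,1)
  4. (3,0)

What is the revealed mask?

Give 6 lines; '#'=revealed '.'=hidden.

Click 1 (0,0) count=1: revealed 1 new [(0,0)] -> total=1
Click 2 (5,4) count=3: revealed 1 new [(5,4)] -> total=2
Click 3 (5,1) count=1: revealed 1 new [(5,1)] -> total=3
Click 4 (3,0) count=0: revealed 6 new [(2,0) (2,1) (3,0) (3,1) (4,0) (4,1)] -> total=9

Answer: #.....
......
##....
##....
##....
.#..#.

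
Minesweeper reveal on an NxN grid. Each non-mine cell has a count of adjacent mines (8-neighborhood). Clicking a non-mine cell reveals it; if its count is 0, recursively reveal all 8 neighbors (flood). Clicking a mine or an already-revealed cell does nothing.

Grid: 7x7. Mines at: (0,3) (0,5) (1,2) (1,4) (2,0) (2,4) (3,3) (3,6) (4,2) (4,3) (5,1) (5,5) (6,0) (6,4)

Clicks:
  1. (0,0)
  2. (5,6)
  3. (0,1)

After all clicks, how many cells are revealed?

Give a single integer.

Click 1 (0,0) count=0: revealed 4 new [(0,0) (0,1) (1,0) (1,1)] -> total=4
Click 2 (5,6) count=1: revealed 1 new [(5,6)] -> total=5
Click 3 (0,1) count=1: revealed 0 new [(none)] -> total=5

Answer: 5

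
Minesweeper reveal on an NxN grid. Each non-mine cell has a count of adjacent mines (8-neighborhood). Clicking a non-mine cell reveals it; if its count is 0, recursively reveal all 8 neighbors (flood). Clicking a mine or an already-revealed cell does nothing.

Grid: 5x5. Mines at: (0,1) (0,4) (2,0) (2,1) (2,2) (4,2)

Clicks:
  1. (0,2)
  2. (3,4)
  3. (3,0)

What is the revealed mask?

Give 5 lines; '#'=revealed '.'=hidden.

Click 1 (0,2) count=1: revealed 1 new [(0,2)] -> total=1
Click 2 (3,4) count=0: revealed 8 new [(1,3) (1,4) (2,3) (2,4) (3,3) (3,4) (4,3) (4,4)] -> total=9
Click 3 (3,0) count=2: revealed 1 new [(3,0)] -> total=10

Answer: ..#..
...##
...##
#..##
...##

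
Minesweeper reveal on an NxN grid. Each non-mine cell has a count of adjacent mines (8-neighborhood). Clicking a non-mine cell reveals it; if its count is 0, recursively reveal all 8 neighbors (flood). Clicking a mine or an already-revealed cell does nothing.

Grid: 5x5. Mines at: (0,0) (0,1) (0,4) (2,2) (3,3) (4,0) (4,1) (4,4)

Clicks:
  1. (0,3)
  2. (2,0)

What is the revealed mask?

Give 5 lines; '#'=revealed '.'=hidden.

Answer: ...#.
##...
##...
##...
.....

Derivation:
Click 1 (0,3) count=1: revealed 1 new [(0,3)] -> total=1
Click 2 (2,0) count=0: revealed 6 new [(1,0) (1,1) (2,0) (2,1) (3,0) (3,1)] -> total=7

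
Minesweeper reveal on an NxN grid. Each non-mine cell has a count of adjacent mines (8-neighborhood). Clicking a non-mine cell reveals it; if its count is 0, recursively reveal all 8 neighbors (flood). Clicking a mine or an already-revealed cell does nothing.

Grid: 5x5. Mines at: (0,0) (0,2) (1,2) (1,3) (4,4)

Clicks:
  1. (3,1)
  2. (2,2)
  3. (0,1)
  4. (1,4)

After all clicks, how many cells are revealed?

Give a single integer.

Click 1 (3,1) count=0: revealed 14 new [(1,0) (1,1) (2,0) (2,1) (2,2) (2,3) (3,0) (3,1) (3,2) (3,3) (4,0) (4,1) (4,2) (4,3)] -> total=14
Click 2 (2,2) count=2: revealed 0 new [(none)] -> total=14
Click 3 (0,1) count=3: revealed 1 new [(0,1)] -> total=15
Click 4 (1,4) count=1: revealed 1 new [(1,4)] -> total=16

Answer: 16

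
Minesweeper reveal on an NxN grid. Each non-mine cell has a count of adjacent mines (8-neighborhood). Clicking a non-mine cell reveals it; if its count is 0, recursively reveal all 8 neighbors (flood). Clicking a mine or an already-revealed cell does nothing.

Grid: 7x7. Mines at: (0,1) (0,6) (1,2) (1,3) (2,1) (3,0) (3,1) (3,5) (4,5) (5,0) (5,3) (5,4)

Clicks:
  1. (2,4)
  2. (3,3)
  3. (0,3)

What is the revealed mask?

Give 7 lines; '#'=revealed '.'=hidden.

Click 1 (2,4) count=2: revealed 1 new [(2,4)] -> total=1
Click 2 (3,3) count=0: revealed 8 new [(2,2) (2,3) (3,2) (3,3) (3,4) (4,2) (4,3) (4,4)] -> total=9
Click 3 (0,3) count=2: revealed 1 new [(0,3)] -> total=10

Answer: ...#...
.......
..###..
..###..
..###..
.......
.......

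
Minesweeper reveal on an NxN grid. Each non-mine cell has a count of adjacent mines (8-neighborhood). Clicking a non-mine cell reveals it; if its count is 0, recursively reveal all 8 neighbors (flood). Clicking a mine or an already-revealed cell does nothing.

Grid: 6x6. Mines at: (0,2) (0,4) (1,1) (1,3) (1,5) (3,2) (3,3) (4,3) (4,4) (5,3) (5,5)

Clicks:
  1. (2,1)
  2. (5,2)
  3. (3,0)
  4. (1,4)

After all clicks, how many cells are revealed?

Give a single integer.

Click 1 (2,1) count=2: revealed 1 new [(2,1)] -> total=1
Click 2 (5,2) count=2: revealed 1 new [(5,2)] -> total=2
Click 3 (3,0) count=0: revealed 8 new [(2,0) (3,0) (3,1) (4,0) (4,1) (4,2) (5,0) (5,1)] -> total=10
Click 4 (1,4) count=3: revealed 1 new [(1,4)] -> total=11

Answer: 11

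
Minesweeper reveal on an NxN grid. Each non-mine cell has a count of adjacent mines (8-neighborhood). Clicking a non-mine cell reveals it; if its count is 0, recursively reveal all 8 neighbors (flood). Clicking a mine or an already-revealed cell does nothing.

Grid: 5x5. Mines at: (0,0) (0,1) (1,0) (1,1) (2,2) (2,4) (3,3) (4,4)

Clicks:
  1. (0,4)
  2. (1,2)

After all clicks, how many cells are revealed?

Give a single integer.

Answer: 6

Derivation:
Click 1 (0,4) count=0: revealed 6 new [(0,2) (0,3) (0,4) (1,2) (1,3) (1,4)] -> total=6
Click 2 (1,2) count=3: revealed 0 new [(none)] -> total=6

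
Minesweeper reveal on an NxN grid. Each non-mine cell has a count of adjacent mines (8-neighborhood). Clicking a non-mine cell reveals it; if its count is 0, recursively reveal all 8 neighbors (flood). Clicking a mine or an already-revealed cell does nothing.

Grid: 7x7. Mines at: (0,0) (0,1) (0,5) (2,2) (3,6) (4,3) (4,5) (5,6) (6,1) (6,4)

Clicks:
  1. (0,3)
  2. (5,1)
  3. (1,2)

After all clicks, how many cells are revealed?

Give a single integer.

Click 1 (0,3) count=0: revealed 6 new [(0,2) (0,3) (0,4) (1,2) (1,3) (1,4)] -> total=6
Click 2 (5,1) count=1: revealed 1 new [(5,1)] -> total=7
Click 3 (1,2) count=2: revealed 0 new [(none)] -> total=7

Answer: 7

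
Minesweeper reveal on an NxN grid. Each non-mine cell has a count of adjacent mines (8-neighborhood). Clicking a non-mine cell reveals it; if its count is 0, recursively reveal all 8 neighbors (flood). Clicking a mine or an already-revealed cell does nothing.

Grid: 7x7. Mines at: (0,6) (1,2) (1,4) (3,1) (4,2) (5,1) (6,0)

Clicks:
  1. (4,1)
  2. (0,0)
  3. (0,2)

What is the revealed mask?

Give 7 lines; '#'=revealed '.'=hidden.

Answer: ###....
##.....
##.....
.......
.#.....
.......
.......

Derivation:
Click 1 (4,1) count=3: revealed 1 new [(4,1)] -> total=1
Click 2 (0,0) count=0: revealed 6 new [(0,0) (0,1) (1,0) (1,1) (2,0) (2,1)] -> total=7
Click 3 (0,2) count=1: revealed 1 new [(0,2)] -> total=8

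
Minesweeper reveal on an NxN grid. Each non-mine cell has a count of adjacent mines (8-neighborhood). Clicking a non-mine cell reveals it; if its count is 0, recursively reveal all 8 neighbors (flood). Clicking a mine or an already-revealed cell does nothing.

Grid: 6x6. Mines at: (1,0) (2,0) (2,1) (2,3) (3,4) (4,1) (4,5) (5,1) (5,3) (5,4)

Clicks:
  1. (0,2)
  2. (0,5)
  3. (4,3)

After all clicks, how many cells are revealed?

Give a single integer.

Click 1 (0,2) count=0: revealed 12 new [(0,1) (0,2) (0,3) (0,4) (0,5) (1,1) (1,2) (1,3) (1,4) (1,5) (2,4) (2,5)] -> total=12
Click 2 (0,5) count=0: revealed 0 new [(none)] -> total=12
Click 3 (4,3) count=3: revealed 1 new [(4,3)] -> total=13

Answer: 13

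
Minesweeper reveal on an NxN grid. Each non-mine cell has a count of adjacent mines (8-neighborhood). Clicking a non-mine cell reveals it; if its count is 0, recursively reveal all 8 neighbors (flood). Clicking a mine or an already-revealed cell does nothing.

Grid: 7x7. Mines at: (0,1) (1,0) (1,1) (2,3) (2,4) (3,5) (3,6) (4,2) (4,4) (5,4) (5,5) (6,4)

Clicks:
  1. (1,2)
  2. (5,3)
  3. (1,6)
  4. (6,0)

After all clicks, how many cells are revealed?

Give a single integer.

Answer: 26

Derivation:
Click 1 (1,2) count=3: revealed 1 new [(1,2)] -> total=1
Click 2 (5,3) count=4: revealed 1 new [(5,3)] -> total=2
Click 3 (1,6) count=0: revealed 11 new [(0,2) (0,3) (0,4) (0,5) (0,6) (1,3) (1,4) (1,5) (1,6) (2,5) (2,6)] -> total=13
Click 4 (6,0) count=0: revealed 13 new [(2,0) (2,1) (3,0) (3,1) (4,0) (4,1) (5,0) (5,1) (5,2) (6,0) (6,1) (6,2) (6,3)] -> total=26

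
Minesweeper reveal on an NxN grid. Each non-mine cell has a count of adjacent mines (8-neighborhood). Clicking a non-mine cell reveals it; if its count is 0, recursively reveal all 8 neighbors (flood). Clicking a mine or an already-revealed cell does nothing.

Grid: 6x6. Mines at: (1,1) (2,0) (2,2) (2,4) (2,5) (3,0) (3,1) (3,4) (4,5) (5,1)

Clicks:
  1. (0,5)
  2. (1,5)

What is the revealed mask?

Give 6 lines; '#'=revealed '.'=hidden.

Answer: ..####
..####
......
......
......
......

Derivation:
Click 1 (0,5) count=0: revealed 8 new [(0,2) (0,3) (0,4) (0,5) (1,2) (1,3) (1,4) (1,5)] -> total=8
Click 2 (1,5) count=2: revealed 0 new [(none)] -> total=8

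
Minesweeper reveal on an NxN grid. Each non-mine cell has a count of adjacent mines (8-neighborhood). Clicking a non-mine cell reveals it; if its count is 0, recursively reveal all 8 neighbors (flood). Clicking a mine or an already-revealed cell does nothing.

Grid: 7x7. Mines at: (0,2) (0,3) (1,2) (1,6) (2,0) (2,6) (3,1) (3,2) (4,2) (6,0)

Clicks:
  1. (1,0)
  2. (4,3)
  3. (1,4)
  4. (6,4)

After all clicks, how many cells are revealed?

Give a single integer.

Click 1 (1,0) count=1: revealed 1 new [(1,0)] -> total=1
Click 2 (4,3) count=2: revealed 1 new [(4,3)] -> total=2
Click 3 (1,4) count=1: revealed 1 new [(1,4)] -> total=3
Click 4 (6,4) count=0: revealed 24 new [(1,3) (1,5) (2,3) (2,4) (2,5) (3,3) (3,4) (3,5) (3,6) (4,4) (4,5) (4,6) (5,1) (5,2) (5,3) (5,4) (5,5) (5,6) (6,1) (6,2) (6,3) (6,4) (6,5) (6,6)] -> total=27

Answer: 27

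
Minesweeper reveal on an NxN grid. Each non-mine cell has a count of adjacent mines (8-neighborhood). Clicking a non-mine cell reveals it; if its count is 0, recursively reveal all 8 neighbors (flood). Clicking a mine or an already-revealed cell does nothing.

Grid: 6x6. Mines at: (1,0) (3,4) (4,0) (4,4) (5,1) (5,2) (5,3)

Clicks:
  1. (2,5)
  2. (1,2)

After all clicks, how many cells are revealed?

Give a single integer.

Click 1 (2,5) count=1: revealed 1 new [(2,5)] -> total=1
Click 2 (1,2) count=0: revealed 20 new [(0,1) (0,2) (0,3) (0,4) (0,5) (1,1) (1,2) (1,3) (1,4) (1,5) (2,1) (2,2) (2,3) (2,4) (3,1) (3,2) (3,3) (4,1) (4,2) (4,3)] -> total=21

Answer: 21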